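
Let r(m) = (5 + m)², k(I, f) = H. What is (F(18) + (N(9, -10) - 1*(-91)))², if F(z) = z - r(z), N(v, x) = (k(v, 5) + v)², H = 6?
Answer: 38025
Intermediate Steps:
k(I, f) = 6
N(v, x) = (6 + v)²
F(z) = z - (5 + z)²
(F(18) + (N(9, -10) - 1*(-91)))² = ((18 - (5 + 18)²) + ((6 + 9)² - 1*(-91)))² = ((18 - 1*23²) + (15² + 91))² = ((18 - 1*529) + (225 + 91))² = ((18 - 529) + 316)² = (-511 + 316)² = (-195)² = 38025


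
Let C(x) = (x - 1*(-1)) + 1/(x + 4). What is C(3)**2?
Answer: 841/49 ≈ 17.163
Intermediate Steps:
C(x) = 1 + x + 1/(4 + x) (C(x) = (x + 1) + 1/(4 + x) = (1 + x) + 1/(4 + x) = 1 + x + 1/(4 + x))
C(3)**2 = ((5 + 3**2 + 5*3)/(4 + 3))**2 = ((5 + 9 + 15)/7)**2 = ((1/7)*29)**2 = (29/7)**2 = 841/49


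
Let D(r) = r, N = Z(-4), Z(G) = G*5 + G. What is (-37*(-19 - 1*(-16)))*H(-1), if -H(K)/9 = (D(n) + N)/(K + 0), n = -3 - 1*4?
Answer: -30969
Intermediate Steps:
n = -7 (n = -3 - 4 = -7)
Z(G) = 6*G (Z(G) = 5*G + G = 6*G)
N = -24 (N = 6*(-4) = -24)
H(K) = 279/K (H(K) = -9*(-7 - 24)/(K + 0) = -(-279)/K = 279/K)
(-37*(-19 - 1*(-16)))*H(-1) = (-37*(-19 - 1*(-16)))*(279/(-1)) = (-37*(-19 + 16))*(279*(-1)) = -37*(-3)*(-279) = 111*(-279) = -30969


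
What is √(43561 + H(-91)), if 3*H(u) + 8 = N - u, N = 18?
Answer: 4*√24522/3 ≈ 208.79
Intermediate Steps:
H(u) = 10/3 - u/3 (H(u) = -8/3 + (18 - u)/3 = -8/3 + (6 - u/3) = 10/3 - u/3)
√(43561 + H(-91)) = √(43561 + (10/3 - ⅓*(-91))) = √(43561 + (10/3 + 91/3)) = √(43561 + 101/3) = √(130784/3) = 4*√24522/3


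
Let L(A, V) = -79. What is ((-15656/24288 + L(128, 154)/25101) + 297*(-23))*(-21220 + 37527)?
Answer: -123039125716351/1104444 ≈ -1.1140e+8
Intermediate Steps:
((-15656/24288 + L(128, 154)/25101) + 297*(-23))*(-21220 + 37527) = ((-15656/24288 - 79/25101) + 297*(-23))*(-21220 + 37527) = ((-15656*1/24288 - 79*1/25101) - 6831)*16307 = ((-1957/3036 - 79/25101) - 6831)*16307 = (-16454167/25402212 - 6831)*16307 = -173538964339/25402212*16307 = -123039125716351/1104444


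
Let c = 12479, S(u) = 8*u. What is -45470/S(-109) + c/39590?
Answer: 452759747/8630620 ≈ 52.460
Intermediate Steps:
-45470/S(-109) + c/39590 = -45470/(8*(-109)) + 12479/39590 = -45470/(-872) + 12479*(1/39590) = -45470*(-1/872) + 12479/39590 = 22735/436 + 12479/39590 = 452759747/8630620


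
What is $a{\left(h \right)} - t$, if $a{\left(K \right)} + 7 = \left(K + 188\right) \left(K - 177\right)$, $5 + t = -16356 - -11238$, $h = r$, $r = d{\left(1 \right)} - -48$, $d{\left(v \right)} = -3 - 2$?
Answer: $-25838$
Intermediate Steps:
$d{\left(v \right)} = -5$
$r = 43$ ($r = -5 - -48 = -5 + 48 = 43$)
$h = 43$
$t = -5123$ ($t = -5 - 5118 = -5123$)
$a{\left(K \right)} = -7 + \left(-177 + K\right) \left(188 + K\right)$ ($a{\left(K \right)} = -7 + \left(K + 188\right) \left(K - 177\right) = -7 + \left(188 + K\right) \left(-177 + K\right) = -7 + \left(-177 + K\right) \left(188 + K\right)$)
$a{\left(h \right)} - t = \left(-33283 + 43^{2} + 11 \cdot 43\right) - -5123 = \left(-33283 + 1849 + 473\right) + 5123 = -30961 + 5123 = -25838$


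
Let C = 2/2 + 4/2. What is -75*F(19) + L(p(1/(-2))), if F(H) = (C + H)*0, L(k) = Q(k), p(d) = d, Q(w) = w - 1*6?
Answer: -13/2 ≈ -6.5000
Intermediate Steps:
Q(w) = -6 + w (Q(w) = w - 6 = -6 + w)
C = 3 (C = 2*(½) + 4*(½) = 1 + 2 = 3)
L(k) = -6 + k
F(H) = 0 (F(H) = (3 + H)*0 = 0)
-75*F(19) + L(p(1/(-2))) = -75*0 + (-6 + 1/(-2)) = 0 + (-6 - ½) = 0 - 13/2 = -13/2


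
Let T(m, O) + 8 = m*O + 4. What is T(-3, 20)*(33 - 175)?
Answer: 9088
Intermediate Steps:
T(m, O) = -4 + O*m (T(m, O) = -8 + (m*O + 4) = -8 + (O*m + 4) = -8 + (4 + O*m) = -4 + O*m)
T(-3, 20)*(33 - 175) = (-4 + 20*(-3))*(33 - 175) = (-4 - 60)*(-142) = -64*(-142) = 9088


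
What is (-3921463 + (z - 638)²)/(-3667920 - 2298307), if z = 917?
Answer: 3843622/5966227 ≈ 0.64423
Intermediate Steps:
(-3921463 + (z - 638)²)/(-3667920 - 2298307) = (-3921463 + (917 - 638)²)/(-3667920 - 2298307) = (-3921463 + 279²)/(-5966227) = (-3921463 + 77841)*(-1/5966227) = -3843622*(-1/5966227) = 3843622/5966227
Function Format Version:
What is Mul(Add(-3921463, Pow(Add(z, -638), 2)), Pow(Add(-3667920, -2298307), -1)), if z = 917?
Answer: Rational(3843622, 5966227) ≈ 0.64423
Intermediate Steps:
Mul(Add(-3921463, Pow(Add(z, -638), 2)), Pow(Add(-3667920, -2298307), -1)) = Mul(Add(-3921463, Pow(Add(917, -638), 2)), Pow(Add(-3667920, -2298307), -1)) = Mul(Add(-3921463, Pow(279, 2)), Pow(-5966227, -1)) = Mul(Add(-3921463, 77841), Rational(-1, 5966227)) = Mul(-3843622, Rational(-1, 5966227)) = Rational(3843622, 5966227)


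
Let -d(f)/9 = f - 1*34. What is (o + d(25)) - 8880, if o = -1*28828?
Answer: -37627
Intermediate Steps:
d(f) = 306 - 9*f (d(f) = -9*(f - 1*34) = -9*(f - 34) = -9*(-34 + f) = 306 - 9*f)
o = -28828
(o + d(25)) - 8880 = (-28828 + (306 - 9*25)) - 8880 = (-28828 + (306 - 225)) - 8880 = (-28828 + 81) - 8880 = -28747 - 8880 = -37627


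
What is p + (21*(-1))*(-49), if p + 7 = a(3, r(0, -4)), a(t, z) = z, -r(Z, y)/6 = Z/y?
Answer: 1022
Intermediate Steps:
r(Z, y) = -6*Z/y
p = -7 (p = -7 - 6*0/(-4) = -7 - 6*0*(-¼) = -7 + 0 = -7)
p + (21*(-1))*(-49) = -7 + (21*(-1))*(-49) = -7 - 21*(-49) = -7 + 1029 = 1022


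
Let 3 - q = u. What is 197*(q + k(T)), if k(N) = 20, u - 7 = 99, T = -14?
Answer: -16351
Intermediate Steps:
u = 106 (u = 7 + 99 = 106)
q = -103 (q = 3 - 1*106 = 3 - 106 = -103)
197*(q + k(T)) = 197*(-103 + 20) = 197*(-83) = -16351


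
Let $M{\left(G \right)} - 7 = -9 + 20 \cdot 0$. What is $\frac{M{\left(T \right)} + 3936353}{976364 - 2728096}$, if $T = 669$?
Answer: $- \frac{3936351}{1751732} \approx -2.2471$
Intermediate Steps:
$M{\left(G \right)} = -2$ ($M{\left(G \right)} = 7 + \left(-9 + 20 \cdot 0\right) = 7 + \left(-9 + 0\right) = 7 - 9 = -2$)
$\frac{M{\left(T \right)} + 3936353}{976364 - 2728096} = \frac{-2 + 3936353}{976364 - 2728096} = \frac{3936351}{-1751732} = 3936351 \left(- \frac{1}{1751732}\right) = - \frac{3936351}{1751732}$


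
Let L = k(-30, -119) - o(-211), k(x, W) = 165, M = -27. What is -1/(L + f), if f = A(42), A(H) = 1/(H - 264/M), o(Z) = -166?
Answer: -466/154255 ≈ -0.0030210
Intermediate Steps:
A(H) = 1/(88/9 + H) (A(H) = 1/(H - 264/(-27)) = 1/(H - 264*(-1/27)) = 1/(H + 88/9) = 1/(88/9 + H))
L = 331 (L = 165 - 1*(-166) = 165 + 166 = 331)
f = 9/466 (f = 9/(88 + 9*42) = 9/(88 + 378) = 9/466 ≈ 0.019313)
-1/(L + f) = -1/(331 + 9/466) = -1/154255/466 = -1*466/154255 = -466/154255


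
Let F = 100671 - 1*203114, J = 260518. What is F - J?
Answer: -362961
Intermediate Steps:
F = -102443 (F = 100671 - 203114 = -102443)
F - J = -102443 - 1*260518 = -102443 - 260518 = -362961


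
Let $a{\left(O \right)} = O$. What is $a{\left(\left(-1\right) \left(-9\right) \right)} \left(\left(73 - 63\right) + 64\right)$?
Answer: $666$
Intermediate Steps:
$a{\left(\left(-1\right) \left(-9\right) \right)} \left(\left(73 - 63\right) + 64\right) = \left(-1\right) \left(-9\right) \left(\left(73 - 63\right) + 64\right) = 9 \left(10 + 64\right) = 9 \cdot 74 = 666$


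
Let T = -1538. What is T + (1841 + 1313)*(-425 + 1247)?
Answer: 2591050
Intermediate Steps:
T + (1841 + 1313)*(-425 + 1247) = -1538 + (1841 + 1313)*(-425 + 1247) = -1538 + 3154*822 = -1538 + 2592588 = 2591050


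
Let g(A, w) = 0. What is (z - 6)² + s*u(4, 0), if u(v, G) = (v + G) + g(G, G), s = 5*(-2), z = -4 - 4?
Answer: 156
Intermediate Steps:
z = -8
s = -10
u(v, G) = G + v (u(v, G) = (v + G) + 0 = (G + v) + 0 = G + v)
(z - 6)² + s*u(4, 0) = (-8 - 6)² - 10*(0 + 4) = (-14)² - 10*4 = 196 - 40 = 156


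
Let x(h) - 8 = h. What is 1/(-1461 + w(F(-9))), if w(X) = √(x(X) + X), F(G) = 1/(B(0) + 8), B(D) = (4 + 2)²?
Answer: -10714/15653095 - √3894/46959285 ≈ -0.00068579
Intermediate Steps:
x(h) = 8 + h
B(D) = 36 (B(D) = 6² = 36)
F(G) = 1/44 (F(G) = 1/(36 + 8) = 1/44)
w(X) = √(8 + 2*X) (w(X) = √((8 + X) + X) = √(8 + 2*X))
1/(-1461 + w(F(-9))) = 1/(-1461 + √(8 + 2*(1/44))) = 1/(-1461 + √(8 + 1/22)) = 1/(-1461 + √(177/22)) = 1/(-1461 + √3894/22)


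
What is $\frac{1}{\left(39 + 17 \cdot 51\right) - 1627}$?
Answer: $- \frac{1}{721} \approx -0.001387$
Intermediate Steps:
$\frac{1}{\left(39 + 17 \cdot 51\right) - 1627} = \frac{1}{\left(39 + 867\right) - 1627} = \frac{1}{906 - 1627} = \frac{1}{-721} = - \frac{1}{721}$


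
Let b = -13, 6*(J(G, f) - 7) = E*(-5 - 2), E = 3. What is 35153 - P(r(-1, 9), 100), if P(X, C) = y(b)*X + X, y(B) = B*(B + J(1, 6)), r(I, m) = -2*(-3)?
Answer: 34406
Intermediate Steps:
J(G, f) = 7/2 (J(G, f) = 7 + (3*(-5 - 2))/6 = 7 + (3*(-7))/6 = 7 + (⅙)*(-21) = 7 - 7/2 = 7/2)
r(I, m) = 6
y(B) = B*(7/2 + B) (y(B) = B*(B + 7/2) = B*(7/2 + B))
P(X, C) = 249*X/2 (P(X, C) = ((½)*(-13)*(7 + 2*(-13)))*X + X = ((½)*(-13)*(7 - 26))*X + X = ((½)*(-13)*(-19))*X + X = 247*X/2 + X = 249*X/2)
35153 - P(r(-1, 9), 100) = 35153 - 249*6/2 = 35153 - 1*747 = 35153 - 747 = 34406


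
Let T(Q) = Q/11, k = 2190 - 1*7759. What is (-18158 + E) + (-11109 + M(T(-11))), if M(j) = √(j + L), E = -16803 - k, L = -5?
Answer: -40501 + I*√6 ≈ -40501.0 + 2.4495*I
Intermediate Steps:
k = -5569 (k = 2190 - 7759 = -5569)
T(Q) = Q/11 (T(Q) = Q*(1/11) = Q/11)
E = -11234 (E = -16803 - 1*(-5569) = -16803 + 5569 = -11234)
M(j) = √(-5 + j) (M(j) = √(j - 5) = √(-5 + j))
(-18158 + E) + (-11109 + M(T(-11))) = (-18158 - 11234) + (-11109 + √(-5 + (1/11)*(-11))) = -29392 + (-11109 + √(-5 - 1)) = -29392 + (-11109 + √(-6)) = -29392 + (-11109 + I*√6) = -40501 + I*√6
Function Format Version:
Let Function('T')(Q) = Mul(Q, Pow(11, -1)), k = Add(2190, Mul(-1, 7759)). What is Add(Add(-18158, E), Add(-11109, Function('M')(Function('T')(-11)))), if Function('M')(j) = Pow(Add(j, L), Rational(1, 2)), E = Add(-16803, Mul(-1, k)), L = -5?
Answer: Add(-40501, Mul(I, Pow(6, Rational(1, 2)))) ≈ Add(-40501., Mul(2.4495, I))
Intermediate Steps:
k = -5569 (k = Add(2190, -7759) = -5569)
Function('T')(Q) = Mul(Rational(1, 11), Q) (Function('T')(Q) = Mul(Q, Rational(1, 11)) = Mul(Rational(1, 11), Q))
E = -11234 (E = Add(-16803, Mul(-1, -5569)) = Add(-16803, 5569) = -11234)
Function('M')(j) = Pow(Add(-5, j), Rational(1, 2)) (Function('M')(j) = Pow(Add(j, -5), Rational(1, 2)) = Pow(Add(-5, j), Rational(1, 2)))
Add(Add(-18158, E), Add(-11109, Function('M')(Function('T')(-11)))) = Add(Add(-18158, -11234), Add(-11109, Pow(Add(-5, Mul(Rational(1, 11), -11)), Rational(1, 2)))) = Add(-29392, Add(-11109, Pow(Add(-5, -1), Rational(1, 2)))) = Add(-29392, Add(-11109, Pow(-6, Rational(1, 2)))) = Add(-29392, Add(-11109, Mul(I, Pow(6, Rational(1, 2))))) = Add(-40501, Mul(I, Pow(6, Rational(1, 2))))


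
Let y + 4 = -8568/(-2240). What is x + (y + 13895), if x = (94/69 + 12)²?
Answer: 2680133833/190440 ≈ 14073.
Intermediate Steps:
x = 850084/4761 (x = (94*(1/69) + 12)² = (94/69 + 12)² = (922/69)² = 850084/4761 ≈ 178.55)
y = -7/40 (y = -4 - 8568/(-2240) = -4 - 8568*(-1/2240) = -4 + 153/40 = -7/40 ≈ -0.17500)
x + (y + 13895) = 850084/4761 + (-7/40 + 13895) = 850084/4761 + 555793/40 = 2680133833/190440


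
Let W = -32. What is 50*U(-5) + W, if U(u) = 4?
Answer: 168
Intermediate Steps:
50*U(-5) + W = 50*4 - 32 = 200 - 32 = 168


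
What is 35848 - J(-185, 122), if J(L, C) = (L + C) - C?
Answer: 36033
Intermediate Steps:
J(L, C) = L (J(L, C) = (C + L) - C = L)
35848 - J(-185, 122) = 35848 - 1*(-185) = 35848 + 185 = 36033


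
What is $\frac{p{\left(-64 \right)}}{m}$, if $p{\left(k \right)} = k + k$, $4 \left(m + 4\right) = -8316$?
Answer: $\frac{128}{2083} \approx 0.06145$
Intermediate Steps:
$m = -2083$ ($m = -4 + \frac{1}{4} \left(-8316\right) = -4 - 2079 = -2083$)
$p{\left(k \right)} = 2 k$
$\frac{p{\left(-64 \right)}}{m} = \frac{2 \left(-64\right)}{-2083} = \left(-128\right) \left(- \frac{1}{2083}\right) = \frac{128}{2083}$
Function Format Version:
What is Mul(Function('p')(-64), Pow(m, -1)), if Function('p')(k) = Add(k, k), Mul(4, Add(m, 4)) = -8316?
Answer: Rational(128, 2083) ≈ 0.061450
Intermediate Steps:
m = -2083 (m = Add(-4, Mul(Rational(1, 4), -8316)) = Add(-4, -2079) = -2083)
Function('p')(k) = Mul(2, k)
Mul(Function('p')(-64), Pow(m, -1)) = Mul(Mul(2, -64), Pow(-2083, -1)) = Mul(-128, Rational(-1, 2083)) = Rational(128, 2083)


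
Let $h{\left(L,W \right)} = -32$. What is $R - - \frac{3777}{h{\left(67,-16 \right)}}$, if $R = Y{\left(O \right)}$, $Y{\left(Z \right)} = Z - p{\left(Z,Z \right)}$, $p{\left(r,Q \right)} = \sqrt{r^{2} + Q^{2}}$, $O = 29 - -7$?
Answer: $- \frac{2625}{32} - 36 \sqrt{2} \approx -132.94$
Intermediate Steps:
$O = 36$ ($O = 29 + 7 = 36$)
$p{\left(r,Q \right)} = \sqrt{Q^{2} + r^{2}}$
$Y{\left(Z \right)} = Z - \sqrt{2} \sqrt{Z^{2}}$ ($Y{\left(Z \right)} = Z - \sqrt{Z^{2} + Z^{2}} = Z - \sqrt{2 Z^{2}} = Z - \sqrt{2} \sqrt{Z^{2}}$)
$R = 36 - 36 \sqrt{2}$ ($R = 36 - \sqrt{2} \sqrt{36^{2}} = 36 - \sqrt{2} \sqrt{1296} = 36 - \sqrt{2} \cdot 36 = 36 - 36 \sqrt{2} \approx -14.912$)
$R - - \frac{3777}{h{\left(67,-16 \right)}} = \left(36 - 36 \sqrt{2}\right) - - \frac{3777}{-32} = \left(36 - 36 \sqrt{2}\right) - \left(-3777\right) \left(- \frac{1}{32}\right) = \left(36 - 36 \sqrt{2}\right) - \frac{3777}{32} = - \frac{2625}{32} - 36 \sqrt{2}$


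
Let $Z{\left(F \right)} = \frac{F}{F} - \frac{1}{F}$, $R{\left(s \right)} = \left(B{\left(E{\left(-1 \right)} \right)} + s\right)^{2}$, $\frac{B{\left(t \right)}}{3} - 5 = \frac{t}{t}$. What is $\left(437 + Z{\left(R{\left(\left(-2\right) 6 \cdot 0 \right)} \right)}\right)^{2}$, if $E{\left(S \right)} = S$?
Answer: $\frac{20138731921}{104976} \approx 1.9184 \cdot 10^{5}$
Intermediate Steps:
$B{\left(t \right)} = 18$ ($B{\left(t \right)} = 15 + 3 \frac{t}{t} = 15 + 3 \cdot 1 = 15 + 3 = 18$)
$R{\left(s \right)} = \left(18 + s\right)^{2}$
$Z{\left(F \right)} = 1 - \frac{1}{F}$
$\left(437 + Z{\left(R{\left(\left(-2\right) 6 \cdot 0 \right)} \right)}\right)^{2} = \left(437 + \frac{-1 + \left(18 + \left(-2\right) 6 \cdot 0\right)^{2}}{\left(18 + \left(-2\right) 6 \cdot 0\right)^{2}}\right)^{2} = \left(437 + \frac{-1 + \left(18 - 0\right)^{2}}{\left(18 - 0\right)^{2}}\right)^{2} = \left(437 + \frac{-1 + \left(18 + 0\right)^{2}}{\left(18 + 0\right)^{2}}\right)^{2} = \left(437 + \frac{-1 + 18^{2}}{18^{2}}\right)^{2} = \left(437 + \frac{-1 + 324}{324}\right)^{2} = \left(437 + \frac{1}{324} \cdot 323\right)^{2} = \left(437 + \frac{323}{324}\right)^{2} = \left(\frac{141911}{324}\right)^{2} = \frac{20138731921}{104976}$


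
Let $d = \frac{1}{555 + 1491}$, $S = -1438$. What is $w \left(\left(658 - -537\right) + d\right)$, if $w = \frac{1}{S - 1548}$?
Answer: $- \frac{2444971}{6109356} \approx -0.4002$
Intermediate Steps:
$w = - \frac{1}{2986}$ ($w = \frac{1}{-1438 - 1548} = \frac{1}{-2986} = - \frac{1}{2986} \approx -0.0003349$)
$d = \frac{1}{2046} \approx 0.00048876$
$w \left(\left(658 - -537\right) + d\right) = - \frac{\left(658 - -537\right) + \frac{1}{2046}}{2986} = - \frac{\left(658 + 537\right) + \frac{1}{2046}}{2986} = - \frac{1195 + \frac{1}{2046}}{2986} = \left(- \frac{1}{2986}\right) \frac{2444971}{2046} = - \frac{2444971}{6109356}$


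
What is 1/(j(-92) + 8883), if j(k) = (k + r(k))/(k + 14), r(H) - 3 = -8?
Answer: 78/692971 ≈ 0.00011256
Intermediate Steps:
r(H) = -5 (r(H) = 3 - 8 = -5)
j(k) = (-5 + k)/(14 + k) (j(k) = (k - 5)/(k + 14) = (-5 + k)/(14 + k))
1/(j(-92) + 8883) = 1/((-5 - 92)/(14 - 92) + 8883) = 1/(-97/(-78) + 8883) = 1/(-1/78*(-97) + 8883) = 1/(97/78 + 8883) = 1/(692971/78) = 78/692971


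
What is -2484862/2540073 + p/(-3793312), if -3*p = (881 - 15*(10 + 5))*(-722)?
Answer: -16162626307/15847515447 ≈ -1.0199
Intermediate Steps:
p = 473632/3 (p = -(881 - 15*(10 + 5))*(-722)/3 = -(881 - 15*15)*(-722)/3 = -(881 - 225)*(-722)/3 = -656*(-722)/3 = -1/3*(-473632) = 473632/3 ≈ 1.5788e+5)
-2484862/2540073 + p/(-3793312) = -2484862/2540073 + (473632/3)/(-3793312) = -2484862*1/2540073 + (473632/3)*(-1/3793312) = -2484862/2540073 - 779/18717 = -16162626307/15847515447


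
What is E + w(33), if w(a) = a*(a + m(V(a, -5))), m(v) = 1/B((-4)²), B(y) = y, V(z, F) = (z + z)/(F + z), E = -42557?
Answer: -663455/16 ≈ -41466.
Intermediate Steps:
V(z, F) = 2*z/(F + z) (V(z, F) = (2*z)/(F + z) = 2*z/(F + z))
m(v) = 1/16 (m(v) = 1/((-4)²) = 1/16)
w(a) = a*(1/16 + a) (w(a) = a*(a + 1/16) = a*(1/16 + a))
E + w(33) = -42557 + 33*(1/16 + 33) = -42557 + 33*(529/16) = -42557 + 17457/16 = -663455/16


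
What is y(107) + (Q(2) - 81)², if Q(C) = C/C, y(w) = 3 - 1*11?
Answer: 6392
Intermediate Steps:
y(w) = -8 (y(w) = 3 - 11 = -8)
Q(C) = 1
y(107) + (Q(2) - 81)² = -8 + (1 - 81)² = -8 + (-80)² = -8 + 6400 = 6392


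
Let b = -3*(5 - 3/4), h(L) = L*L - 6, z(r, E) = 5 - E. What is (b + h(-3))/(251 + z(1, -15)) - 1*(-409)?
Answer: 443317/1084 ≈ 408.96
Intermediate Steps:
h(L) = -6 + L² (h(L) = L² - 6 = -6 + L²)
b = -51/4 (b = -3*(5 - 3*¼) = -3*(5 - ¾) = -3*17/4 = -51/4 ≈ -12.750)
(b + h(-3))/(251 + z(1, -15)) - 1*(-409) = (-51/4 + (-6 + (-3)²))/(251 + (5 - 1*(-15))) - 1*(-409) = (-51/4 + (-6 + 9))/(251 + (5 + 15)) + 409 = (-51/4 + 3)/(251 + 20) + 409 = -39/4/271 + 409 = -39/4*1/271 + 409 = -39/1084 + 409 = 443317/1084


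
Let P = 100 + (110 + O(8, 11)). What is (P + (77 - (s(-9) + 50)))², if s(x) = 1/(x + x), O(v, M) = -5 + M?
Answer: 19140625/324 ≈ 59076.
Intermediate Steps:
s(x) = 1/(2*x)
P = 216 (P = 100 + (110 + (-5 + 11)) = 100 + (110 + 6) = 100 + 116 = 216)
(P + (77 - (s(-9) + 50)))² = (216 + (77 - ((½)/(-9) + 50)))² = (216 + (77 - ((½)*(-⅑) + 50)))² = (216 + (77 - (-1/18 + 50)))² = (216 + (77 - 1*899/18))² = (216 + (77 - 899/18))² = (216 + 487/18)² = (4375/18)² = 19140625/324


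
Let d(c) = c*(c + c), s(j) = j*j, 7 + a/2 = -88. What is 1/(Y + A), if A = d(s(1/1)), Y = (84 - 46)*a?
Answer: -1/7218 ≈ -0.00013854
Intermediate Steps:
a = -190 (a = -14 + 2*(-88) = -14 - 176 = -190)
s(j) = j**2
d(c) = 2*c**2 (d(c) = c*(2*c) = 2*c**2)
Y = -7220 (Y = (84 - 46)*(-190) = 38*(-190) = -7220)
A = 2 (A = 2*((1/1)**2)**2 = 2*(1**2)**2 = 2*1**2 = 2*1 = 2)
1/(Y + A) = 1/(-7220 + 2) = 1/(-7218) = -1/7218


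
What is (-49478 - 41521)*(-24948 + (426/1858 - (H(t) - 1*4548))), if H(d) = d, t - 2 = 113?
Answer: 1734279143778/929 ≈ 1.8668e+9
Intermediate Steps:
t = 115 (t = 2 + 113 = 115)
(-49478 - 41521)*(-24948 + (426/1858 - (H(t) - 1*4548))) = (-49478 - 41521)*(-24948 + (426/1858 - (115 - 1*4548))) = -90999*(-24948 + (426*(1/1858) - (115 - 4548))) = -90999*(-24948 + (213/929 - 1*(-4433))) = -90999*(-24948 + (213/929 + 4433)) = -90999*(-24948 + 4118470/929) = -90999*(-19058222/929) = 1734279143778/929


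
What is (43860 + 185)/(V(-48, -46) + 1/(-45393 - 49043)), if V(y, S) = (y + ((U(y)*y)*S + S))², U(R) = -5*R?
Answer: 831886724/5301931496660867 ≈ 1.5690e-7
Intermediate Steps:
V(y, S) = (S + y - 5*S*y²)² (V(y, S) = (y + (((-5*y)*y)*S + S))² = (y + ((-5*y²)*S + S))² = (y + (-5*S*y² + S))² = (y + (S - 5*S*y²))² = (S + y - 5*S*y²)²)
(43860 + 185)/(V(-48, -46) + 1/(-45393 - 49043)) = (43860 + 185)/((-46 - 48 - 5*(-46)*(-48)²)² + 1/(-45393 - 49043)) = 44045/((-46 - 48 - 5*(-46)*2304)² + 1/(-94436)) = 44045/((-46 - 48 + 529920)² - 1/94436) = 44045/(529826² - 1/94436) = 44045/(280715590276 - 1/94436) = 44045/(26509657483304335/94436) = 44045*(94436/26509657483304335) = 831886724/5301931496660867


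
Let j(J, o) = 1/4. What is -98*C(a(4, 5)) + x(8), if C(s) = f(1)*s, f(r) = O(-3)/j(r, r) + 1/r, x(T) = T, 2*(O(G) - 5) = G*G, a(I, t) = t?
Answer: -19102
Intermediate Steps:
j(J, o) = ¼
O(G) = 5 + G²/2 (O(G) = 5 + (G*G)/2 = 5 + G²/2)
f(r) = 38 + 1/r (f(r) = (5 + (½)*(-3)²)/(¼) + 1/r = (5 + (½)*9)*4 + 1/r = (5 + 9/2)*4 + 1/r = (19/2)*4 + 1/r = 38 + 1/r)
C(s) = 39*s (C(s) = (38 + 1/1)*s = (38 + 1)*s = 39*s)
-98*C(a(4, 5)) + x(8) = -3822*5 + 8 = -98*195 + 8 = -19110 + 8 = -19102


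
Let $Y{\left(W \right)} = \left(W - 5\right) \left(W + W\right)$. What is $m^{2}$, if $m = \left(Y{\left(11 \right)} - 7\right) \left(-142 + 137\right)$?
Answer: $390625$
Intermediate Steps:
$Y{\left(W \right)} = 2 W \left(-5 + W\right)$ ($Y{\left(W \right)} = \left(-5 + W\right) 2 W = 2 W \left(-5 + W\right)$)
$m = -625$ ($m = \left(2 \cdot 11 \left(-5 + 11\right) - 7\right) \left(-142 + 137\right) = \left(2 \cdot 11 \cdot 6 - 7\right) \left(-5\right) = \left(132 - 7\right) \left(-5\right) = 125 \left(-5\right) = -625$)
$m^{2} = \left(-625\right)^{2} = 390625$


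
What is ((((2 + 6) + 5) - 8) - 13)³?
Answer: -512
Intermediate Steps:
((((2 + 6) + 5) - 8) - 13)³ = (((8 + 5) - 8) - 13)³ = ((13 - 8) - 13)³ = (5 - 13)³ = (-8)³ = -512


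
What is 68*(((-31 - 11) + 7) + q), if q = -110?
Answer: -9860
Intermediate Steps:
68*(((-31 - 11) + 7) + q) = 68*(((-31 - 11) + 7) - 110) = 68*((-42 + 7) - 110) = 68*(-35 - 110) = 68*(-145) = -9860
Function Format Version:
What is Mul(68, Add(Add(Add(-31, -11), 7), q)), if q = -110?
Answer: -9860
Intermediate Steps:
Mul(68, Add(Add(Add(-31, -11), 7), q)) = Mul(68, Add(Add(Add(-31, -11), 7), -110)) = Mul(68, Add(Add(-42, 7), -110)) = Mul(68, Add(-35, -110)) = Mul(68, -145) = -9860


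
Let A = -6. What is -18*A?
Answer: 108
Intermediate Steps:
-18*A = -18*(-6) = 108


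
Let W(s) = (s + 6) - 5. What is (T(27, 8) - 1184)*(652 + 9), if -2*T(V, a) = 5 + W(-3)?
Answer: -1567231/2 ≈ -7.8362e+5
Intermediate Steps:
W(s) = 1 + s (W(s) = (6 + s) - 5 = 1 + s)
T(V, a) = -3/2 (T(V, a) = -(5 + (1 - 3))/2 = -(5 - 2)/2 = -½*3 = -3/2)
(T(27, 8) - 1184)*(652 + 9) = (-3/2 - 1184)*(652 + 9) = -2371/2*661 = -1567231/2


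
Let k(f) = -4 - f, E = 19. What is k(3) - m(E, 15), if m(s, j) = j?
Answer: -22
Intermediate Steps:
k(3) - m(E, 15) = (-4 - 1*3) - 1*15 = (-4 - 3) - 15 = -7 - 15 = -22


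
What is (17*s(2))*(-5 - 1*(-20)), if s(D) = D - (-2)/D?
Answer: 765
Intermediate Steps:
s(D) = D + 2/D
(17*s(2))*(-5 - 1*(-20)) = (17*(2 + 2/2))*(-5 - 1*(-20)) = (17*(2 + 2*(½)))*(-5 + 20) = (17*(2 + 1))*15 = (17*3)*15 = 51*15 = 765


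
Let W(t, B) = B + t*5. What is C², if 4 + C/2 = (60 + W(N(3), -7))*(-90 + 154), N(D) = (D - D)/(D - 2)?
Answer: 45914176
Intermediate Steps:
N(D) = 0 (N(D) = 0/(-2 + D) = 0)
W(t, B) = B + 5*t
C = 6776 (C = -8 + 2*((60 + (-7 + 5*0))*(-90 + 154)) = -8 + 2*((60 + (-7 + 0))*64) = -8 + 2*((60 - 7)*64) = -8 + 2*(53*64) = -8 + 2*3392 = -8 + 6784 = 6776)
C² = 6776² = 45914176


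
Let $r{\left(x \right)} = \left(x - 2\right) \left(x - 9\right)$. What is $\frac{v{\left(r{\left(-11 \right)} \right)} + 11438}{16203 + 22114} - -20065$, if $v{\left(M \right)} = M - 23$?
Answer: $\frac{768842280}{38317} \approx 20065.0$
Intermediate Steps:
$r{\left(x \right)} = \left(-9 + x\right) \left(-2 + x\right)$ ($r{\left(x \right)} = \left(-2 + x\right) \left(-9 + x\right) = \left(-9 + x\right) \left(-2 + x\right)$)
$v{\left(M \right)} = -23 + M$ ($v{\left(M \right)} = M - 23 = -23 + M$)
$\frac{v{\left(r{\left(-11 \right)} \right)} + 11438}{16203 + 22114} - -20065 = \frac{\left(-23 + \left(18 + \left(-11\right)^{2} - -121\right)\right) + 11438}{16203 + 22114} - -20065 = \frac{\left(-23 + \left(18 + 121 + 121\right)\right) + 11438}{38317} + 20065 = \left(\left(-23 + 260\right) + 11438\right) \frac{1}{38317} + 20065 = \left(237 + 11438\right) \frac{1}{38317} + 20065 = 11675 \cdot \frac{1}{38317} + 20065 = \frac{11675}{38317} + 20065 = \frac{768842280}{38317}$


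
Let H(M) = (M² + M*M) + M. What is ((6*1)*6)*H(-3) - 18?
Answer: 522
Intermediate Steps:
H(M) = M + 2*M² (H(M) = (M² + M²) + M = 2*M² + M = M + 2*M²)
((6*1)*6)*H(-3) - 18 = ((6*1)*6)*(-3*(1 + 2*(-3))) - 18 = (6*6)*(-3*(1 - 6)) - 18 = 36*(-3*(-5)) - 18 = 36*15 - 18 = 540 - 18 = 522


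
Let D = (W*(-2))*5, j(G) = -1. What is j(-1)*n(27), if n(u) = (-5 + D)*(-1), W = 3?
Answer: -35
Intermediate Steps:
D = -30 (D = (3*(-2))*5 = -6*5 = -30)
n(u) = 35 (n(u) = (-5 - 30)*(-1) = -35*(-1) = 35)
j(-1)*n(27) = -1*35 = -35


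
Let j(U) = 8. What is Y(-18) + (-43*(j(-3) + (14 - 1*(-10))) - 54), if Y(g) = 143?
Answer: -1287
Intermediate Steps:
Y(-18) + (-43*(j(-3) + (14 - 1*(-10))) - 54) = 143 + (-43*(8 + (14 - 1*(-10))) - 54) = 143 + (-43*(8 + (14 + 10)) - 54) = 143 + (-43*(8 + 24) - 54) = 143 + (-43*32 - 54) = 143 + (-1376 - 54) = 143 - 1430 = -1287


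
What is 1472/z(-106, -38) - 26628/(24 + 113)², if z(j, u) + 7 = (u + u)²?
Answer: -125988964/108278361 ≈ -1.1636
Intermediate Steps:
z(j, u) = -7 + 4*u² (z(j, u) = -7 + (u + u)² = -7 + (2*u)² = -7 + 4*u²)
1472/z(-106, -38) - 26628/(24 + 113)² = 1472/(-7 + 4*(-38)²) - 26628/(24 + 113)² = 1472/(-7 + 4*1444) - 26628/(137²) = 1472/(-7 + 5776) - 26628/18769 = 1472/5769 - 26628*1/18769 = 1472*(1/5769) - 26628/18769 = 1472/5769 - 26628/18769 = -125988964/108278361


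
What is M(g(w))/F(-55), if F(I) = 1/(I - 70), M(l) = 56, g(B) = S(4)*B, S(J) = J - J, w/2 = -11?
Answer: -7000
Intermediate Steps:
w = -22 (w = 2*(-11) = -22)
S(J) = 0
g(B) = 0 (g(B) = 0*B = 0)
F(I) = 1/(-70 + I)
M(g(w))/F(-55) = 56/(1/(-70 - 55)) = 56/(1/(-125)) = 56/(-1/125) = 56*(-125) = -7000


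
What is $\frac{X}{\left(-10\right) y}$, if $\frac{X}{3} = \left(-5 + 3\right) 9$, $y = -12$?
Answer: $- \frac{9}{20} \approx -0.45$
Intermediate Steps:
$X = -54$ ($X = 3 \left(-5 + 3\right) 9 = 3 \left(\left(-2\right) 9\right) = 3 \left(-18\right) = -54$)
$\frac{X}{\left(-10\right) y} = - \frac{54}{\left(-10\right) \left(-12\right)} = - \frac{54}{120} = \left(-54\right) \frac{1}{120} = - \frac{9}{20}$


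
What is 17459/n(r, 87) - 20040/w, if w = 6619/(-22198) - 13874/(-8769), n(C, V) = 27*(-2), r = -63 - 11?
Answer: -215010637128739/13496384214 ≈ -15931.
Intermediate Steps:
r = -74
n(C, V) = -54
w = 249933041/194654262 (w = 6619*(-1/22198) - 13874*(-1/8769) = -6619/22198 + 13874/8769 = 249933041/194654262 ≈ 1.2840)
17459/n(r, 87) - 20040/w = 17459/(-54) - 20040/249933041/194654262 = 17459*(-1/54) - 20040*194654262/249933041 = -17459/54 - 3900871410480/249933041 = -215010637128739/13496384214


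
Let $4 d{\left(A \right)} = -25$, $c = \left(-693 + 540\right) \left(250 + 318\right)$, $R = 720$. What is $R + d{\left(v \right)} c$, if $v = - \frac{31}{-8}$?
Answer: $543870$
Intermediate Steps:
$c = -86904$ ($c = \left(-153\right) 568 = -86904$)
$v = \frac{31}{8}$ ($v = \left(-31\right) \left(- \frac{1}{8}\right) = \frac{31}{8} \approx 3.875$)
$d{\left(A \right)} = - \frac{25}{4}$ ($d{\left(A \right)} = \frac{1}{4} \left(-25\right) = - \frac{25}{4}$)
$R + d{\left(v \right)} c = 720 - -543150 = 720 + 543150 = 543870$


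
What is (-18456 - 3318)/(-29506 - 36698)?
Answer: 3629/11034 ≈ 0.32889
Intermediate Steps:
(-18456 - 3318)/(-29506 - 36698) = -21774/(-66204) = -21774*(-1/66204) = 3629/11034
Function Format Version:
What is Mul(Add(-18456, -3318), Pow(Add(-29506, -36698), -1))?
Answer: Rational(3629, 11034) ≈ 0.32889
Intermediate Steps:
Mul(Add(-18456, -3318), Pow(Add(-29506, -36698), -1)) = Mul(-21774, Pow(-66204, -1)) = Mul(-21774, Rational(-1, 66204)) = Rational(3629, 11034)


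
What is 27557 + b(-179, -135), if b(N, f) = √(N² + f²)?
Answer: 27557 + √50266 ≈ 27781.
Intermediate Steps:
27557 + b(-179, -135) = 27557 + √((-179)² + (-135)²) = 27557 + √(32041 + 18225) = 27557 + √50266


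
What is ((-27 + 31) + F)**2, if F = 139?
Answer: 20449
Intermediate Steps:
((-27 + 31) + F)**2 = ((-27 + 31) + 139)**2 = (4 + 139)**2 = 143**2 = 20449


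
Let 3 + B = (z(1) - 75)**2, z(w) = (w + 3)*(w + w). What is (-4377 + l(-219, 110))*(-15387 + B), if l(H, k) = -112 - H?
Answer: 46547270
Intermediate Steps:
z(w) = 2*w*(3 + w) (z(w) = (3 + w)*(2*w) = 2*w*(3 + w))
B = 4486 (B = -3 + (2*1*(3 + 1) - 75)**2 = -3 + (2*1*4 - 75)**2 = -3 + (8 - 75)**2 = -3 + (-67)**2 = -3 + 4489 = 4486)
(-4377 + l(-219, 110))*(-15387 + B) = (-4377 + (-112 - 1*(-219)))*(-15387 + 4486) = (-4377 + (-112 + 219))*(-10901) = (-4377 + 107)*(-10901) = -4270*(-10901) = 46547270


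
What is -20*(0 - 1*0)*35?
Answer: 0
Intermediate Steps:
-20*(0 - 1*0)*35 = -20*(0 + 0)*35 = -20*0*35 = 0*35 = 0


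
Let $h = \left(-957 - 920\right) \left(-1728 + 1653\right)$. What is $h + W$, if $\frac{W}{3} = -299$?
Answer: $139878$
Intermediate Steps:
$W = -897$ ($W = 3 \left(-299\right) = -897$)
$h = 140775$ ($h = \left(-1877\right) \left(-75\right) = 140775$)
$h + W = 140775 - 897 = 139878$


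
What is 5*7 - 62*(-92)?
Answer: 5739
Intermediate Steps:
5*7 - 62*(-92) = 35 + 5704 = 5739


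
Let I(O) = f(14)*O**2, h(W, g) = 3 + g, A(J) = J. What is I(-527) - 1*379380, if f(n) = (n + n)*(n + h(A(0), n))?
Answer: 240689392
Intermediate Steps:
f(n) = 2*n*(3 + 2*n) (f(n) = (n + n)*(n + (3 + n)) = (2*n)*(3 + 2*n) = 2*n*(3 + 2*n))
I(O) = 868*O**2 (I(O) = (2*14*(3 + 2*14))*O**2 = (2*14*(3 + 28))*O**2 = (2*14*31)*O**2 = 868*O**2)
I(-527) - 1*379380 = 868*(-527)**2 - 1*379380 = 868*277729 - 379380 = 241068772 - 379380 = 240689392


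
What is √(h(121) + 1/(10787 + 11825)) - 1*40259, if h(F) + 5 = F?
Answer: -40259 + √14827779429/11306 ≈ -40248.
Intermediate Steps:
h(F) = -5 + F
√(h(121) + 1/(10787 + 11825)) - 1*40259 = √((-5 + 121) + 1/(10787 + 11825)) - 1*40259 = √(116 + 1/22612) - 40259 = √(2622993/22612) - 40259 = √14827779429/11306 - 40259 = -40259 + √14827779429/11306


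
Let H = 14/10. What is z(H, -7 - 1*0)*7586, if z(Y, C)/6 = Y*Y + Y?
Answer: 3823344/25 ≈ 1.5293e+5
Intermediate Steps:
H = 7/5 (H = 14*(⅒) = 7/5 ≈ 1.4000)
z(Y, C) = 6*Y + 6*Y² (z(Y, C) = 6*(Y*Y + Y) = 6*(Y² + Y) = 6*(Y + Y²) = 6*Y + 6*Y²)
z(H, -7 - 1*0)*7586 = (6*(7/5)*(1 + 7/5))*7586 = (6*(7/5)*(12/5))*7586 = (504/25)*7586 = 3823344/25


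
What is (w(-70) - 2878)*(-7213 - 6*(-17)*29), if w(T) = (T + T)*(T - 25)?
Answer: -44345610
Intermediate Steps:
w(T) = 2*T*(-25 + T) (w(T) = (2*T)*(-25 + T) = 2*T*(-25 + T))
(w(-70) - 2878)*(-7213 - 6*(-17)*29) = (2*(-70)*(-25 - 70) - 2878)*(-7213 - 6*(-17)*29) = (2*(-70)*(-95) - 2878)*(-7213 + 102*29) = (13300 - 2878)*(-7213 + 2958) = 10422*(-4255) = -44345610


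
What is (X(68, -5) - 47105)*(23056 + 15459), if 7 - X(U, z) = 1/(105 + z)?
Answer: -36279597103/20 ≈ -1.8140e+9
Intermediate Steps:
X(U, z) = 7 - 1/(105 + z)
(X(68, -5) - 47105)*(23056 + 15459) = ((734 + 7*(-5))/(105 - 5) - 47105)*(23056 + 15459) = ((734 - 35)/100 - 47105)*38515 = ((1/100)*699 - 47105)*38515 = (699/100 - 47105)*38515 = -4709801/100*38515 = -36279597103/20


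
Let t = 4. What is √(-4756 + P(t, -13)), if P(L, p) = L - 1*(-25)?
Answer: I*√4727 ≈ 68.753*I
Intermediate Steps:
P(L, p) = 25 + L (P(L, p) = L + 25 = 25 + L)
√(-4756 + P(t, -13)) = √(-4756 + (25 + 4)) = √(-4756 + 29) = √(-4727) = I*√4727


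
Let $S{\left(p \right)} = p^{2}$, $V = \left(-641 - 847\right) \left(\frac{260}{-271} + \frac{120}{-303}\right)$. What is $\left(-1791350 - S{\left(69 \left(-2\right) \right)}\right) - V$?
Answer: $- \frac{49607498974}{27371} \approx -1.8124 \cdot 10^{6}$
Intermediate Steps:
$V = \frac{55204800}{27371}$ ($V = - 1488 \left(260 \left(- \frac{1}{271}\right) + 120 \left(- \frac{1}{303}\right)\right) = - 1488 \left(- \frac{260}{271} - \frac{40}{101}\right) = \left(-1488\right) \left(- \frac{37100}{27371}\right) = \frac{55204800}{27371} \approx 2016.9$)
$\left(-1791350 - S{\left(69 \left(-2\right) \right)}\right) - V = \left(-1791350 - \left(69 \left(-2\right)\right)^{2}\right) - \frac{55204800}{27371} = \left(-1791350 - \left(-138\right)^{2}\right) - \frac{55204800}{27371} = \left(-1791350 - 19044\right) - \frac{55204800}{27371} = -1810394 - \frac{55204800}{27371} = - \frac{49607498974}{27371}$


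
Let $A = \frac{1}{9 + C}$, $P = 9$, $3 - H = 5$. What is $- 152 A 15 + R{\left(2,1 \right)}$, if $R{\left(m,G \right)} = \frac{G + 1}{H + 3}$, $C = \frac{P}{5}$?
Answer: $- \frac{1882}{9} \approx -209.11$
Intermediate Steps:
$H = -2$ ($H = 3 - 5 = -2$)
$C = \frac{9}{5} \approx 1.8$
$R{\left(m,G \right)} = 1 + G$ ($R{\left(m,G \right)} = \frac{G + 1}{-2 + 3} = \frac{1 + G}{1} = \left(1 + G\right) 1 = 1 + G$)
$A = \frac{5}{54}$ ($A = \frac{1}{9 + \frac{9}{5}} = \frac{1}{\frac{54}{5}} = \frac{5}{54} \approx 0.092593$)
$- 152 A 15 + R{\left(2,1 \right)} = - 152 \cdot \frac{5}{54} \cdot 15 + \left(1 + 1\right) = \left(-152\right) \frac{25}{18} + 2 = - \frac{1900}{9} + 2 = - \frac{1882}{9}$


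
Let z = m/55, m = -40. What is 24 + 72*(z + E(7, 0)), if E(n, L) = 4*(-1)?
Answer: -3480/11 ≈ -316.36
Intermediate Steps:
E(n, L) = -4
z = -8/11 (z = -40/55 = -40*1/55 = -8/11 ≈ -0.72727)
24 + 72*(z + E(7, 0)) = 24 + 72*(-8/11 - 4) = 24 + 72*(-52/11) = 24 - 3744/11 = -3480/11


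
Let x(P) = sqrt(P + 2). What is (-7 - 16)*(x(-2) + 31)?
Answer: -713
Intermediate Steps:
x(P) = sqrt(2 + P)
(-7 - 16)*(x(-2) + 31) = (-7 - 16)*(sqrt(2 - 2) + 31) = -23*(sqrt(0) + 31) = -23*(0 + 31) = -23*31 = -713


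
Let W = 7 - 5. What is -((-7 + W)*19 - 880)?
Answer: 975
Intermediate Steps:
W = 2
-((-7 + W)*19 - 880) = -((-7 + 2)*19 - 880) = -(-5*19 - 880) = -(-95 - 880) = -1*(-975) = 975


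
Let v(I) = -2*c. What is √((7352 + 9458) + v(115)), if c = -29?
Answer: 2*√4217 ≈ 129.88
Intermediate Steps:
v(I) = 58 (v(I) = -2*(-29) = 58)
√((7352 + 9458) + v(115)) = √((7352 + 9458) + 58) = √(16810 + 58) = √16868 = 2*√4217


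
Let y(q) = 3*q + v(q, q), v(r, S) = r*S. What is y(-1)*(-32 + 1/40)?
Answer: 1279/20 ≈ 63.950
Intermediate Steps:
v(r, S) = S*r
y(q) = q² + 3*q (y(q) = 3*q + q*q = 3*q + q² = q² + 3*q)
y(-1)*(-32 + 1/40) = (-(3 - 1))*(-32 + 1/40) = (-1*2)*(-32 + 1/40) = -2*(-1279/40) = 1279/20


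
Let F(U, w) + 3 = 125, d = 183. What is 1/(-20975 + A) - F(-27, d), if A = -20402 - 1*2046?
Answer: -5297607/43423 ≈ -122.00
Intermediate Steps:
F(U, w) = 122 (F(U, w) = -3 + 125 = 122)
A = -22448 (A = -20402 - 2046 = -22448)
1/(-20975 + A) - F(-27, d) = 1/(-20975 - 22448) - 1*122 = 1/(-43423) - 122 = -1/43423 - 122 = -5297607/43423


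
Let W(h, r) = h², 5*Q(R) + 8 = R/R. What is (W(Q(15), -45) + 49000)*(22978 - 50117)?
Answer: -33246604811/25 ≈ -1.3299e+9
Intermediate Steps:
Q(R) = -7/5 (Q(R) = -8/5 + (R/R)/5 = -8/5 + (⅕)*1 = -8/5 + ⅕ = -7/5)
(W(Q(15), -45) + 49000)*(22978 - 50117) = ((-7/5)² + 49000)*(22978 - 50117) = (49/25 + 49000)*(-27139) = (1225049/25)*(-27139) = -33246604811/25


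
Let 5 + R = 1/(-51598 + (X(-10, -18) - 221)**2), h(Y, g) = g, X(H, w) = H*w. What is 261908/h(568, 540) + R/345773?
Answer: 376709922507349/776697787845 ≈ 485.01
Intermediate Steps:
R = -249586/49917 (R = -5 + 1/(-51598 + (-10*(-18) - 221)**2) = -5 + 1/(-51598 + (180 - 221)**2) = -5 + 1/(-51598 + (-41)**2) = -5 + 1/(-51598 + 1681) = -5 + 1/(-49917) = -5 - 1/49917 = -249586/49917 ≈ -5.0000)
261908/h(568, 540) + R/345773 = 261908/540 - 249586/49917/345773 = 261908*(1/540) - 249586/49917*1/345773 = 65477/135 - 249586/17259950841 = 376709922507349/776697787845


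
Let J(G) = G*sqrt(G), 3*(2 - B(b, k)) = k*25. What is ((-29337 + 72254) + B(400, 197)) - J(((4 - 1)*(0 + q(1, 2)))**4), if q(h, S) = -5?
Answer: -34048043/3 ≈ -1.1349e+7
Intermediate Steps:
B(b, k) = 2 - 25*k/3 (B(b, k) = 2 - k*25/3 = 2 - 25*k/3)
J(G) = G**(3/2)
((-29337 + 72254) + B(400, 197)) - J(((4 - 1)*(0 + q(1, 2)))**4) = ((-29337 + 72254) + (2 - 25/3*197)) - (((4 - 1)*(0 - 5))**4)**(3/2) = (42917 + (2 - 4925/3)) - ((3*(-5))**4)**(3/2) = (42917 - 4919/3) - ((-15)**4)**(3/2) = 123832/3 - 50625**(3/2) = 123832/3 - 1*11390625 = 123832/3 - 11390625 = -34048043/3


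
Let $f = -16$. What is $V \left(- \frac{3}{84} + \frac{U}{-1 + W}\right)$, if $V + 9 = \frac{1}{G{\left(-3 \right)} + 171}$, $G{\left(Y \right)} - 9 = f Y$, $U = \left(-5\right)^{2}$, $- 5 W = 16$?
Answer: $\frac{147379}{2736} \approx 53.867$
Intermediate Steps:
$W = - \frac{16}{5}$ ($W = \left(- \frac{1}{5}\right) 16 = - \frac{16}{5} \approx -3.2$)
$U = 25$
$G{\left(Y \right)} = 9 - 16 Y$
$V = - \frac{2051}{228}$ ($V = -9 + \frac{1}{\left(9 - -48\right) + 171} = -9 + \frac{1}{\left(9 + 48\right) + 171} = -9 + \frac{1}{57 + 171} = -9 + \frac{1}{228} = - \frac{2051}{228} \approx -8.9956$)
$V \left(- \frac{3}{84} + \frac{U}{-1 + W}\right) = - \frac{2051 \left(- \frac{3}{84} + \frac{25}{-1 - \frac{16}{5}}\right)}{228} = - \frac{2051 \left(\left(-3\right) \frac{1}{84} + \frac{25}{- \frac{21}{5}}\right)}{228} = - \frac{2051 \left(- \frac{1}{28} + 25 \left(- \frac{5}{21}\right)\right)}{228} = - \frac{2051 \left(- \frac{1}{28} - \frac{125}{21}\right)}{228} = \left(- \frac{2051}{228}\right) \left(- \frac{503}{84}\right) = \frac{147379}{2736}$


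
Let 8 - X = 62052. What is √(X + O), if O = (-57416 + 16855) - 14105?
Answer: I*√116710 ≈ 341.63*I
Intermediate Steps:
X = -62044 (X = 8 - 1*62052 = 8 - 62052 = -62044)
O = -54666 (O = -40561 - 14105 = -54666)
√(X + O) = √(-62044 - 54666) = √(-116710) = I*√116710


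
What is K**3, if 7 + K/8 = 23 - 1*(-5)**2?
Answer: -373248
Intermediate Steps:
K = -72 (K = -56 + 8*(23 - 1*(-5)**2) = -56 + 8*(23 - 1*25) = -56 + 8*(23 - 25) = -56 + 8*(-2) = -56 - 16 = -72)
K**3 = (-72)**3 = -373248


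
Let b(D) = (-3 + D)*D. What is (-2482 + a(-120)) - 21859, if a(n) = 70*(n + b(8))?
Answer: -29941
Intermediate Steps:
b(D) = D*(-3 + D)
a(n) = 2800 + 70*n (a(n) = 70*(n + 8*(-3 + 8)) = 70*(n + 8*5) = 70*(n + 40) = 70*(40 + n) = 2800 + 70*n)
(-2482 + a(-120)) - 21859 = (-2482 + (2800 + 70*(-120))) - 21859 = (-2482 + (2800 - 8400)) - 21859 = (-2482 - 5600) - 21859 = -8082 - 21859 = -29941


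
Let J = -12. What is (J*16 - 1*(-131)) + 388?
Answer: 327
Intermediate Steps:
(J*16 - 1*(-131)) + 388 = (-12*16 - 1*(-131)) + 388 = (-192 + 131) + 388 = -61 + 388 = 327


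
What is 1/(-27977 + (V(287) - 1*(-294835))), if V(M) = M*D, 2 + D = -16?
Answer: 1/261692 ≈ 3.8213e-6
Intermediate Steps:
D = -18 (D = -2 - 16 = -18)
V(M) = -18*M (V(M) = M*(-18) = -18*M)
1/(-27977 + (V(287) - 1*(-294835))) = 1/(-27977 + (-18*287 - 1*(-294835))) = 1/(-27977 + (-5166 + 294835)) = 1/(-27977 + 289669) = 1/261692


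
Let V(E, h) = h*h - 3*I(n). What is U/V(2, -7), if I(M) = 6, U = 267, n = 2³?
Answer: 267/31 ≈ 8.6129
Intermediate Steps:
n = 8
V(E, h) = -18 + h² (V(E, h) = h*h - 3*6 = h² - 18 = -18 + h²)
U/V(2, -7) = 267/(-18 + (-7)²) = 267/(-18 + 49) = 267/31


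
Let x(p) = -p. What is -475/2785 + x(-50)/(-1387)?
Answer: -159615/772559 ≈ -0.20661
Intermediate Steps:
-475/2785 + x(-50)/(-1387) = -475/2785 - 1*(-50)/(-1387) = -475*1/2785 + 50*(-1/1387) = -95/557 - 50/1387 = -159615/772559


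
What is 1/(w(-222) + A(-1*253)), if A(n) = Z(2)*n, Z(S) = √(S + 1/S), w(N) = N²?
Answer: 98568/4857505267 + 253*√10/4857505267 ≈ 2.0457e-5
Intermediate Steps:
Z(S) = √(S + 1/S)
A(n) = n*√10/2 (A(n) = √(2 + 1/2)*n = √(2 + ½)*n = √(5/2)*n = (√10/2)*n = n*√10/2)
1/(w(-222) + A(-1*253)) = 1/((-222)² + (-1*253)*√10/2) = 1/(49284 + (½)*(-253)*√10) = 1/(49284 - 253*√10/2)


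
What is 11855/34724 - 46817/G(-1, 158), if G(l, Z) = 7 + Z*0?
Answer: -1625590523/243068 ≈ -6687.8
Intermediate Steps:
G(l, Z) = 7 (G(l, Z) = 7 + 0 = 7)
11855/34724 - 46817/G(-1, 158) = 11855/34724 - 46817/7 = -1625590523/243068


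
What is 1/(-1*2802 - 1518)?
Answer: -1/4320 ≈ -0.00023148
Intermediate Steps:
1/(-1*2802 - 1518) = 1/(-2802 - 1518) = 1/(-4320) = -1/4320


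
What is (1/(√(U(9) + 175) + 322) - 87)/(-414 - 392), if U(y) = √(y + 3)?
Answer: 87/806 - 1/(806*(322 + √(175 + 2*√3))) ≈ 0.10794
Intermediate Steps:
U(y) = √(3 + y)
(1/(√(U(9) + 175) + 322) - 87)/(-414 - 392) = (1/(√(√(3 + 9) + 175) + 322) - 87)/(-414 - 392) = (1/(√(√12 + 175) + 322) - 87)/(-806) = (1/(√(2*√3 + 175) + 322) - 87)*(-1/806) = (1/(√(175 + 2*√3) + 322) - 87)*(-1/806) = (1/(322 + √(175 + 2*√3)) - 87)*(-1/806) = (-87 + 1/(322 + √(175 + 2*√3)))*(-1/806) = 87/806 - 1/(806*(322 + √(175 + 2*√3)))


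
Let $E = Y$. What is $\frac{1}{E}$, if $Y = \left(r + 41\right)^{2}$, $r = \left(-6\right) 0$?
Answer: $\frac{1}{1681} \approx 0.00059488$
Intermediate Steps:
$r = 0$
$Y = 1681$ ($Y = \left(0 + 41\right)^{2} = 41^{2} = 1681$)
$E = 1681$
$\frac{1}{E} = \frac{1}{1681}$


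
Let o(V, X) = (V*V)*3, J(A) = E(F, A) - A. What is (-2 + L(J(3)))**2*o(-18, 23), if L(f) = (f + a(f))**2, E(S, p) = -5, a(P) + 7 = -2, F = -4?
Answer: 80062668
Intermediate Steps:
a(P) = -9 (a(P) = -7 - 2 = -9)
J(A) = -5 - A
L(f) = (-9 + f)**2 (L(f) = (f - 9)**2 = (-9 + f)**2)
o(V, X) = 3*V**2 (o(V, X) = V**2*3 = 3*V**2)
(-2 + L(J(3)))**2*o(-18, 23) = (-2 + (-9 + (-5 - 1*3))**2)**2*(3*(-18)**2) = (-2 + (-9 + (-5 - 3))**2)**2*(3*324) = (-2 + (-9 - 8)**2)**2*972 = (-2 + (-17)**2)**2*972 = (-2 + 289)**2*972 = 287**2*972 = 82369*972 = 80062668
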